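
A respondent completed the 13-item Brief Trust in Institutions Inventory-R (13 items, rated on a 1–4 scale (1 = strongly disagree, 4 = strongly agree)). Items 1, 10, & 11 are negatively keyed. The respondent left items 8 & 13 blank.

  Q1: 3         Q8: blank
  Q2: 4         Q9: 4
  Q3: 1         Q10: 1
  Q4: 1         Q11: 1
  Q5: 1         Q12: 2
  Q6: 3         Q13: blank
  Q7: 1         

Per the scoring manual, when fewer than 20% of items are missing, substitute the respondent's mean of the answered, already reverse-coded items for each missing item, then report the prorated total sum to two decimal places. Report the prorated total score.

Reverse-coded (reverse-coded value = 5 − response):
  item 1: 5 − 3 = 2
  item 10: 5 − 1 = 4
  item 11: 5 − 1 = 4
Completed scored items (11 of 13): 2, 4, 1, 1, 1, 3, 1, 4, 4, 4, 2; sum = 27.
Person mean = 27 / 11 ≈ 2.4545
Prorated total = (27 / 11) × 13 = 31.91 (to 2 dp)

31.91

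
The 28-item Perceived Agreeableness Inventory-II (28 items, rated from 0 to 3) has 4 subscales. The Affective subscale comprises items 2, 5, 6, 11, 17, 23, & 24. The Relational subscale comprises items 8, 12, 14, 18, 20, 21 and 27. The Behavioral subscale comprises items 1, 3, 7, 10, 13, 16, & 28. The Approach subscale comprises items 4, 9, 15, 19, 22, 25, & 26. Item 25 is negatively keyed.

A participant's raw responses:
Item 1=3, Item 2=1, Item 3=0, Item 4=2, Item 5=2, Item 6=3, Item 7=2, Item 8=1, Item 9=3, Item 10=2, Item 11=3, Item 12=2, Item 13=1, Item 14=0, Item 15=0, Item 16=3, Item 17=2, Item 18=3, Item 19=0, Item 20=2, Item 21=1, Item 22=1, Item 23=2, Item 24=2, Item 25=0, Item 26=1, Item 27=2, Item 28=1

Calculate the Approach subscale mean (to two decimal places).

1.43

Approach items: 4, 9, 15, 19, 22, 25, 26.
Of these, item 25 is negatively keyed; reverse-coded value = 3 − response.
  item 4: 2
  item 9: 3
  item 15: 0
  item 19: 0
  item 22: 1
  item 25: 3 − 0 = 3
  item 26: 1
Sum = 2 + 3 + 0 + 0 + 1 + 3 + 1 = 10
Mean = 10 / 7 = 1.43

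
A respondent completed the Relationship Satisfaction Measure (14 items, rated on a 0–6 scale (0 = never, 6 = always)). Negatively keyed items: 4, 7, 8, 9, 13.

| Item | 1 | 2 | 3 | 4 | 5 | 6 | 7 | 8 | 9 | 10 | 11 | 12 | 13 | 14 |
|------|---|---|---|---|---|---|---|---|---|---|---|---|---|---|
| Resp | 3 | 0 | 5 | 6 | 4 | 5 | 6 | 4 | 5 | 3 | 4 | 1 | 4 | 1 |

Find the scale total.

Negatively keyed items use 6 − raw:
  item 4: 6 − 6 = 0
  item 7: 6 − 6 = 0
  item 8: 6 − 4 = 2
  item 9: 6 − 5 = 1
  item 13: 6 − 4 = 2
After reverse-coding: 3, 0, 5, 0, 4, 5, 0, 2, 1, 3, 4, 1, 2, 1
Total = 3 + 0 + 5 + 0 + 4 + 5 + 0 + 2 + 1 + 3 + 4 + 1 + 2 + 1 = 31

31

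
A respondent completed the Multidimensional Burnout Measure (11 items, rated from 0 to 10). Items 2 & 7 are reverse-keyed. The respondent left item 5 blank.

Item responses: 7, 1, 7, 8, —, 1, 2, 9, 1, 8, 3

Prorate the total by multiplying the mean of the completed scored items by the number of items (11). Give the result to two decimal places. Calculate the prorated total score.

Reverse-coded (on a 0–10 scale, reversed = 10 − raw):
  item 2: 10 − 1 = 9
  item 7: 10 − 2 = 8
Completed scored items (10 of 11): 7, 9, 7, 8, 1, 8, 9, 1, 8, 3; sum = 61.
Person mean = 61 / 10 ≈ 6.1000
Prorated total = (61 / 10) × 11 = 67.10 (to 2 dp)

67.10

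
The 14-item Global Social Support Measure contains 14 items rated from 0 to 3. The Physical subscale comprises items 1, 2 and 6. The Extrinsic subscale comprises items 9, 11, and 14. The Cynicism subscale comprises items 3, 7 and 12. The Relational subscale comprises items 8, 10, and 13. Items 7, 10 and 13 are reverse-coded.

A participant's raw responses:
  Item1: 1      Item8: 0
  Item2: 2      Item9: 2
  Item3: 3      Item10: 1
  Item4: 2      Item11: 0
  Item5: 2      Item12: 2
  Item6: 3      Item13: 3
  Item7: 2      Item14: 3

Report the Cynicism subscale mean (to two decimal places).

Cynicism items: 3, 7, 12.
Of these, item 7 is reverse-coded; on a 0–3 scale, reversed = 3 − raw.
  item 3: 3
  item 7: 3 − 2 = 1
  item 12: 2
Sum = 3 + 1 + 2 = 6
Mean = 6 / 3 = 2.00

2.00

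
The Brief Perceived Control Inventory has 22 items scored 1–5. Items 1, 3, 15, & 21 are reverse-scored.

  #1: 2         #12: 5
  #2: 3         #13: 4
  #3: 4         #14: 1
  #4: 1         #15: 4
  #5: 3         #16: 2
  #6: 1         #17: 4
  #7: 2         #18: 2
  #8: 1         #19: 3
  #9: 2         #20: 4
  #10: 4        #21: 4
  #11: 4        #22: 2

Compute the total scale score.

Raw sum = 62. Reverse-scored items: 1, 3, 15, 21; their raw sum = 14.
Each reversal replaces raw with 6 − raw, changing the total by 6 − 2·raw per item.
Total = 62 + 4·6 − 2·14 = 62 + 24 − 28 = 58

58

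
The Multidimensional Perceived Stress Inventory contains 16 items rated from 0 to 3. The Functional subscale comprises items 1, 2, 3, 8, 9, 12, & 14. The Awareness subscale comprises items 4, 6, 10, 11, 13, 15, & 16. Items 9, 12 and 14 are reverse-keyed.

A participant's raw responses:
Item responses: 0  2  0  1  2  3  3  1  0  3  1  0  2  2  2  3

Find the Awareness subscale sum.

Awareness items: 4, 6, 10, 11, 13, 15, 16.
  item 4: 1
  item 6: 3
  item 10: 3
  item 11: 1
  item 13: 2
  item 15: 2
  item 16: 3
Sum = 1 + 3 + 3 + 1 + 2 + 2 + 3 = 15

15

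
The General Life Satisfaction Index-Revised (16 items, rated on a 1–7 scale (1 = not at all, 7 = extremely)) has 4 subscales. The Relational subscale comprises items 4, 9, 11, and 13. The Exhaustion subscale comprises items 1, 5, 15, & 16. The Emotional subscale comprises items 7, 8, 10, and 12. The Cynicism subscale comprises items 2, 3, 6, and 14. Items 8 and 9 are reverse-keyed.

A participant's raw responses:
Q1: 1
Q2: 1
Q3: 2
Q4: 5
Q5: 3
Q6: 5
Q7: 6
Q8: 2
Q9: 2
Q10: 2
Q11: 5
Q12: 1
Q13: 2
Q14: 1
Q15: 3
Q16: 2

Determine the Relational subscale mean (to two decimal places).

4.50

Relational items: 4, 9, 11, 13.
Of these, item 9 is reverse-keyed; reversed = (1+7) − raw = 8 − raw.
  item 4: 5
  item 9: 8 − 2 = 6
  item 11: 5
  item 13: 2
Sum = 5 + 6 + 5 + 2 = 18
Mean = 18 / 4 = 4.50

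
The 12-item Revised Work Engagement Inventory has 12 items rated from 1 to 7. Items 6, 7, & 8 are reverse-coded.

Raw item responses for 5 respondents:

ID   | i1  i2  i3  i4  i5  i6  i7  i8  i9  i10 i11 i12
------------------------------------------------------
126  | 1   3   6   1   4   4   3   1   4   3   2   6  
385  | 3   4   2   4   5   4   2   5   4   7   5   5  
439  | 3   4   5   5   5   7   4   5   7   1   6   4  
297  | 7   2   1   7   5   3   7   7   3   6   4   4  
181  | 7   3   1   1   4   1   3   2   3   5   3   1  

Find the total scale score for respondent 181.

Respondent 181 raw: 7, 3, 1, 1, 4, 1, 3, 2, 3, 5, 3, 1.
Reverse-coded (reversed = (1+7) − raw = 8 − raw):
  item 1: 7
  item 2: 3
  item 3: 1
  item 4: 1
  item 5: 4
  item 6: 8 − 1 = 7
  item 7: 8 − 3 = 5
  item 8: 8 − 2 = 6
  item 9: 3
  item 10: 5
  item 11: 3
  item 12: 1
Sum = 7 + 3 + 1 + 1 + 4 + 7 + 5 + 6 + 3 + 5 + 3 + 1 = 46

46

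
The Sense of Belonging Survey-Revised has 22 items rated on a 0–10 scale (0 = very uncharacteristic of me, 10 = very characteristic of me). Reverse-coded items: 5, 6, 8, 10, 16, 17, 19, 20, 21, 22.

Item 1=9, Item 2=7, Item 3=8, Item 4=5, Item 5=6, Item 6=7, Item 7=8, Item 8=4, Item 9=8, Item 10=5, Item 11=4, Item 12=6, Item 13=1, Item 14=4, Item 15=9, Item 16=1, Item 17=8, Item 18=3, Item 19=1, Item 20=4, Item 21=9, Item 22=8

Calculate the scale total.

119

Reverse-coded items use 10 − raw:
  item 5: 10 − 6 = 4
  item 6: 10 − 7 = 3
  item 8: 10 − 4 = 6
  item 10: 10 − 5 = 5
  item 16: 10 − 1 = 9
  item 17: 10 − 8 = 2
  item 19: 10 − 1 = 9
  item 20: 10 − 4 = 6
  item 21: 10 − 9 = 1
  item 22: 10 − 8 = 2
Scored responses: 9, 7, 8, 5, 4, 3, 8, 6, 8, 5, 4, 6, 1, 4, 9, 9, 2, 3, 9, 6, 1, 2
Total = 9 + 7 + 8 + 5 + 4 + 3 + 8 + 6 + 8 + 5 + 4 + 6 + 1 + 4 + 9 + 9 + 2 + 3 + 9 + 6 + 1 + 2 = 119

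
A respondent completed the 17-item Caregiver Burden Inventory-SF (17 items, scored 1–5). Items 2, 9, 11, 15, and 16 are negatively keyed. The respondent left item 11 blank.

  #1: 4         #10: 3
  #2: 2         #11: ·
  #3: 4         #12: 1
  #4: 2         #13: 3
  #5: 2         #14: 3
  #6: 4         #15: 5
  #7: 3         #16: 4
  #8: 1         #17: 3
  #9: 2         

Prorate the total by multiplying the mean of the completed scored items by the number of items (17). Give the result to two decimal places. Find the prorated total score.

Reverse-coded (reversed = (1+5) − raw = 6 − raw):
  item 2: 6 − 2 = 4
  item 9: 6 − 2 = 4
  item 15: 6 − 5 = 1
  item 16: 6 − 4 = 2
Completed scored items (16 of 17): 4, 4, 4, 2, 2, 4, 3, 1, 4, 3, 1, 3, 3, 1, 2, 3; sum = 44.
Person mean = 44 / 16 ≈ 2.7500
Prorated total = (44 / 16) × 17 = 46.75 (to 2 dp)

46.75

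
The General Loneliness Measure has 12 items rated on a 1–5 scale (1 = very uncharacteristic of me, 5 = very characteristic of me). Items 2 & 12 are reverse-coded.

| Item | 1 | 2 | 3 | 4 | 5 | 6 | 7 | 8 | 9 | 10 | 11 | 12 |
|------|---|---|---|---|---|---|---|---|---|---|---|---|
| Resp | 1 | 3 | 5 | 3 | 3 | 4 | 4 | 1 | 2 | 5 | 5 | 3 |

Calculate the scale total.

39

Raw sum = 39. Reverse-coded items: 2, 12; their raw sum = 6.
Each reversal replaces raw with 6 − raw, changing the total by 6 − 2·raw per item.
Total = 39 + 2·6 − 2·6 = 39 + 12 − 12 = 39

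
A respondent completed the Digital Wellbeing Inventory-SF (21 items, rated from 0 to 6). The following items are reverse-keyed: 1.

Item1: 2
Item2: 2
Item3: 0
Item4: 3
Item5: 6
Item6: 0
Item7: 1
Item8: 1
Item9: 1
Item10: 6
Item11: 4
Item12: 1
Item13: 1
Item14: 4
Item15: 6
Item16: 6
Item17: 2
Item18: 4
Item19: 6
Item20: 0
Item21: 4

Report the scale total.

62

Raw sum = 60. Reverse-keyed items: 1; their raw sum = 2.
Each reversal replaces raw with 6 − raw, changing the total by 6 − 2·raw per item.
Total = 60 + 1·6 − 2·2 = 60 + 6 − 4 = 62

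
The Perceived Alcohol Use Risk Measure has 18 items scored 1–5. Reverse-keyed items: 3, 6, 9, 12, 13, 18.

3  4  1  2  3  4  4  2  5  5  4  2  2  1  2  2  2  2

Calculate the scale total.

Reversing items 3, 6, 9, 12, 13, & 18 with 6 − raw:
Total = 3 + 4 + (6−1) + 2 + 3 + (6−4) + 4 + 2 + (6−5) + 5 + 4 + (6−2) + (6−2) + 1 + 2 + 2 + 2 + (6−2)
      = 3 + 4 + 5 + 2 + 3 + 2 + 4 + 2 + 1 + 5 + 4 + 4 + 4 + 1 + 2 + 2 + 2 + 4 = 54

54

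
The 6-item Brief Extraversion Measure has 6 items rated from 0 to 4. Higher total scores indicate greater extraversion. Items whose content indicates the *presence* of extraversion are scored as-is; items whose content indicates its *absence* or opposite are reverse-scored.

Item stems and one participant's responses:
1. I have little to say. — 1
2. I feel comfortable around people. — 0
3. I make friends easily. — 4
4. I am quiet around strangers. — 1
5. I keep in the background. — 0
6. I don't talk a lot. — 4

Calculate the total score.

14

Items 1, 4, 5, 6 describe the absence/opposite of extraversion → reverse-score.
reverse-coded value = 4 − response.
  item 1: 4 − 1 = 3
  item 2: 0
  item 3: 4
  item 4: 4 − 1 = 3
  item 5: 4 − 0 = 4
  item 6: 4 − 4 = 0
Total = 3 + 0 + 4 + 3 + 4 + 0 = 14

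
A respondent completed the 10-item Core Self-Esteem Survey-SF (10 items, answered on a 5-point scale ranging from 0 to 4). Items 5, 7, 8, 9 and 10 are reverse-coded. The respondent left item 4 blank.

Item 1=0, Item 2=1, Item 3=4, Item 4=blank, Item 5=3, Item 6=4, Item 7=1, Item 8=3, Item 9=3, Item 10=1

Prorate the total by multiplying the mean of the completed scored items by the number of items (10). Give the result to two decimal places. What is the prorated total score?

20.00

Reverse-coded (reversed = (0+4) − raw = 4 − raw):
  item 5: 4 − 3 = 1
  item 7: 4 − 1 = 3
  item 8: 4 − 3 = 1
  item 9: 4 − 3 = 1
  item 10: 4 − 1 = 3
Completed scored items (9 of 10): 0, 1, 4, 1, 4, 3, 1, 1, 3; sum = 18.
Person mean = 18 / 9 ≈ 2.0000
Prorated total = (18 / 9) × 10 = 20.00 (to 2 dp)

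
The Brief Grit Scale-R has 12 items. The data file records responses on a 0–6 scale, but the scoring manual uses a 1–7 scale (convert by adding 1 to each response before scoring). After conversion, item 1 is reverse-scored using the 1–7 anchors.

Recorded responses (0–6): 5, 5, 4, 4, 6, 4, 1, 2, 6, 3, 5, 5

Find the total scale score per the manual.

Convert to 1–7: 6, 6, 5, 5, 7, 5, 2, 3, 7, 4, 6, 6
Reverse-coded (on a 1–7 scale, reversed = 8 − raw):
  item 1: 8 − 6 = 2
Scored: 2, 6, 5, 5, 7, 5, 2, 3, 7, 4, 6, 6
Total = 58

58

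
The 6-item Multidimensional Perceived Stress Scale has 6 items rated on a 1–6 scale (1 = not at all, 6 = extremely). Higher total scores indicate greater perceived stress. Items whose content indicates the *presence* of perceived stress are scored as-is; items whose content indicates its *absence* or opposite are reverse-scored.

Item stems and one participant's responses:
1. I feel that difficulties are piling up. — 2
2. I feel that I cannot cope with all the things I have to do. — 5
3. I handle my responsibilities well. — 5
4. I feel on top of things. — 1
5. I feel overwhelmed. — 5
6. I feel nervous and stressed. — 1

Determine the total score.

21

Items 3, 4 describe the absence/opposite of perceived stress → reverse-score.
reversed = (1+6) − raw = 7 − raw.
  item 1: 2
  item 2: 5
  item 3: 7 − 5 = 2
  item 4: 7 − 1 = 6
  item 5: 5
  item 6: 1
Total = 2 + 5 + 2 + 6 + 5 + 1 = 21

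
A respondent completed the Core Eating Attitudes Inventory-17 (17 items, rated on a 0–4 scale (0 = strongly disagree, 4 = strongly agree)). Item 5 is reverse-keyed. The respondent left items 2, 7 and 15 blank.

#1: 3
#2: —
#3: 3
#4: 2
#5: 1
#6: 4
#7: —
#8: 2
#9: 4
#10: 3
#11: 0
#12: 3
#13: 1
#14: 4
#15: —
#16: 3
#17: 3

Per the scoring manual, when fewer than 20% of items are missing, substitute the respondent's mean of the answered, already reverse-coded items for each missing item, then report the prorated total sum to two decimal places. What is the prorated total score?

Reverse-coded (on a 0–4 scale, reversed = 4 − raw):
  item 5: 4 − 1 = 3
Completed scored items (14 of 17): 3, 3, 2, 3, 4, 2, 4, 3, 0, 3, 1, 4, 3, 3; sum = 38.
Person mean = 38 / 14 ≈ 2.7143
Prorated total = (38 / 14) × 17 = 46.14 (to 2 dp)

46.14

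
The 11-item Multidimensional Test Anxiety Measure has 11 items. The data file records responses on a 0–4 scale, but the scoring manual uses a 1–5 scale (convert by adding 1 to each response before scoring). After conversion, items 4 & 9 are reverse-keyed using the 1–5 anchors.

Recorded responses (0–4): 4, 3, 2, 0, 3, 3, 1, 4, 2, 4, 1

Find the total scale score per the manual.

42

Convert to 1–5: 5, 4, 3, 1, 4, 4, 2, 5, 3, 5, 2
Reverse-coded (reverse-coded value = 6 − response):
  item 4: 6 − 1 = 5
  item 9: 6 − 3 = 3
Scored: 5, 4, 3, 5, 4, 4, 2, 5, 3, 5, 2
Total = 42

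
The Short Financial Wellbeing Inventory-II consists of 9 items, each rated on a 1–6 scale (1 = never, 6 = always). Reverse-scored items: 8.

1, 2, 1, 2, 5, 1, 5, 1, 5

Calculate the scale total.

Reverse-scored items use 7 − raw:
  item 8: 7 − 1 = 6
Scored responses: 1, 2, 1, 2, 5, 1, 5, 6, 5
Total = 1 + 2 + 1 + 2 + 5 + 1 + 5 + 6 + 5 = 28

28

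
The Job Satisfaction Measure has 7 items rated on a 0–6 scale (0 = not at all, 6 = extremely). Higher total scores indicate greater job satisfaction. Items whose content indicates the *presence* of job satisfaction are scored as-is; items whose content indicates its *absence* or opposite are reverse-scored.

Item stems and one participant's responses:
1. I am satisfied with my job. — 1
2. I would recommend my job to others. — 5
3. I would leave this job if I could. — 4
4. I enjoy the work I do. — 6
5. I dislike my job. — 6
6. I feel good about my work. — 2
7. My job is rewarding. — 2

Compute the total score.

Items 3, 5 describe the absence/opposite of job satisfaction → reverse-score.
reversed = (0+6) − raw = 6 − raw.
  item 1: 1
  item 2: 5
  item 3: 6 − 4 = 2
  item 4: 6
  item 5: 6 − 6 = 0
  item 6: 2
  item 7: 2
Total = 1 + 5 + 2 + 6 + 0 + 2 + 2 = 18

18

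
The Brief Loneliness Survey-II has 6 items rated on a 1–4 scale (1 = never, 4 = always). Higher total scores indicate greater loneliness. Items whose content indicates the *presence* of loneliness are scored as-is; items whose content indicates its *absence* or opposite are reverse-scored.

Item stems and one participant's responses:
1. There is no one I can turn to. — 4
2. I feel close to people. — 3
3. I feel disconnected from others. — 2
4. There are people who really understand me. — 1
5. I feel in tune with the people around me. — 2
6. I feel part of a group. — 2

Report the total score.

18

Items 2, 4, 5, 6 describe the absence/opposite of loneliness → reverse-score.
on a 1–4 scale, reversed = 5 − raw.
  item 1: 4
  item 2: 5 − 3 = 2
  item 3: 2
  item 4: 5 − 1 = 4
  item 5: 5 − 2 = 3
  item 6: 5 − 2 = 3
Total = 4 + 2 + 2 + 4 + 3 + 3 = 18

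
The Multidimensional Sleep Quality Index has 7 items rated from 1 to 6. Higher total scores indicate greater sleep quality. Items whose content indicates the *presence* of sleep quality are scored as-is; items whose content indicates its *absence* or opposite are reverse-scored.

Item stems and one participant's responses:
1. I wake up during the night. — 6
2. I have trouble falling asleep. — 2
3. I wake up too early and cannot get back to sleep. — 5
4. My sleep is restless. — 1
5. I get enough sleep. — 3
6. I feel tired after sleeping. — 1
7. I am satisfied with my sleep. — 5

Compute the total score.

Items 1, 2, 3, 4, 6 describe the absence/opposite of sleep quality → reverse-score.
on a 1–6 scale, reversed = 7 − raw.
  item 1: 7 − 6 = 1
  item 2: 7 − 2 = 5
  item 3: 7 − 5 = 2
  item 4: 7 − 1 = 6
  item 5: 3
  item 6: 7 − 1 = 6
  item 7: 5
Total = 1 + 5 + 2 + 6 + 3 + 6 + 5 = 28

28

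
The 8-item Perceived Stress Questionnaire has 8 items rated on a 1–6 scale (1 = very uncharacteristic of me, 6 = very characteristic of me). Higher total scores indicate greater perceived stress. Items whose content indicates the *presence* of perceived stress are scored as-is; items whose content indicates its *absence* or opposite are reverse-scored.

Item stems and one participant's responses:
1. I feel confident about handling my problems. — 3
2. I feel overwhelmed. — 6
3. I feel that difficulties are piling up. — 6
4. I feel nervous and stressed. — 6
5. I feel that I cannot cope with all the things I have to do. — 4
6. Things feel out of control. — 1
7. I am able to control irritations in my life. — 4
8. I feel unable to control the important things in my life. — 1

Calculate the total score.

31

Items 1, 7 describe the absence/opposite of perceived stress → reverse-score.
on a 1–6 scale, reversed = 7 − raw.
  item 1: 7 − 3 = 4
  item 2: 6
  item 3: 6
  item 4: 6
  item 5: 4
  item 6: 1
  item 7: 7 − 4 = 3
  item 8: 1
Total = 4 + 6 + 6 + 6 + 4 + 1 + 3 + 1 = 31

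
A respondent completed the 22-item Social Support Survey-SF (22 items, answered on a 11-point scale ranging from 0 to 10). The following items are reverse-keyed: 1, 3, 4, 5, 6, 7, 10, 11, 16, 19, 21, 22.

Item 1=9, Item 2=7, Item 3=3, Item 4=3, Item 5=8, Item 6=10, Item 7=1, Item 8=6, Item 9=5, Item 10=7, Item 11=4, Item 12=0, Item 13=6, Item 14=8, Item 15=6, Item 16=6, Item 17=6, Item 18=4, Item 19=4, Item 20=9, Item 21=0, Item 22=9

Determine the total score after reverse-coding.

113

Reverse-keyed items use 10 − raw:
  item 1: 10 − 9 = 1
  item 3: 10 − 3 = 7
  item 4: 10 − 3 = 7
  item 5: 10 − 8 = 2
  item 6: 10 − 10 = 0
  item 7: 10 − 1 = 9
  item 10: 10 − 7 = 3
  item 11: 10 − 4 = 6
  item 16: 10 − 6 = 4
  item 19: 10 − 4 = 6
  item 21: 10 − 0 = 10
  item 22: 10 − 9 = 1
After reverse-coding: 1, 7, 7, 7, 2, 0, 9, 6, 5, 3, 6, 0, 6, 8, 6, 4, 6, 4, 6, 9, 10, 1
Total = 1 + 7 + 7 + 7 + 2 + 0 + 9 + 6 + 5 + 3 + 6 + 0 + 6 + 8 + 6 + 4 + 6 + 4 + 6 + 9 + 10 + 1 = 113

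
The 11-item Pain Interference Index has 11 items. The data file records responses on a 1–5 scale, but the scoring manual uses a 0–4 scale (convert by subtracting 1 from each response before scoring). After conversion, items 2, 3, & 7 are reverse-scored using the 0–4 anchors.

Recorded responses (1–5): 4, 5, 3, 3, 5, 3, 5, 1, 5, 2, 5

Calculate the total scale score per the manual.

22

Convert to 0–4: 3, 4, 2, 2, 4, 2, 4, 0, 4, 1, 4
Reverse-coded (reverse-coded value = 4 − response):
  item 2: 4 − 4 = 0
  item 3: 4 − 2 = 2
  item 7: 4 − 4 = 0
Scored: 3, 0, 2, 2, 4, 2, 0, 0, 4, 1, 4
Total = 22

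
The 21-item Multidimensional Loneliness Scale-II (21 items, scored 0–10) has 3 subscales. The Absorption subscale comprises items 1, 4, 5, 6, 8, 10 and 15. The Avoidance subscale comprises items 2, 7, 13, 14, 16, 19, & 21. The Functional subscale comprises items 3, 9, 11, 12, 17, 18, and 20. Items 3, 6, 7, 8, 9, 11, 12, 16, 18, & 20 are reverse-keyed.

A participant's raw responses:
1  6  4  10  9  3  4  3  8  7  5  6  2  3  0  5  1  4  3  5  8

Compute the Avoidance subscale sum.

Avoidance items: 2, 7, 13, 14, 16, 19, 21.
Of these, items 7 & 16 are reverse-keyed; on a 0–10 scale, reversed = 10 − raw.
  item 2: 6
  item 7: 10 − 4 = 6
  item 13: 2
  item 14: 3
  item 16: 10 − 5 = 5
  item 19: 3
  item 21: 8
Sum = 6 + 6 + 2 + 3 + 5 + 3 + 8 = 33

33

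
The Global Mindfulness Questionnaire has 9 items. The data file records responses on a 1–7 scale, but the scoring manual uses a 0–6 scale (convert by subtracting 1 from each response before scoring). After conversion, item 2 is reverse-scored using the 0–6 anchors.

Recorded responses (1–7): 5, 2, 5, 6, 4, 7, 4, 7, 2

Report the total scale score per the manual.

37

Convert to 0–6: 4, 1, 4, 5, 3, 6, 3, 6, 1
Reverse-coded (reversed = (0+6) − raw = 6 − raw):
  item 2: 6 − 1 = 5
Scored: 4, 5, 4, 5, 3, 6, 3, 6, 1
Total = 37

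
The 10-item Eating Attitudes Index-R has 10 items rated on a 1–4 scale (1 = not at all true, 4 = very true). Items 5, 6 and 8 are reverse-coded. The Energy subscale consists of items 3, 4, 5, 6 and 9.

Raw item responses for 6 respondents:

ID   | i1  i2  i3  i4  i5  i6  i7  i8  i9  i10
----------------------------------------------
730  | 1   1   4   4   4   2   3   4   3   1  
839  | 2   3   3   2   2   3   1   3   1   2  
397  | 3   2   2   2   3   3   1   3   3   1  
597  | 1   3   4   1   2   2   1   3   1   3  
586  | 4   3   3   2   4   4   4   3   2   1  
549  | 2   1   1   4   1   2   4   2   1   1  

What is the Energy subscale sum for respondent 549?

Respondent 549 raw: 2, 1, 1, 4, 1, 2, 4, 2, 1, 1.
Energy items: 3, 4, 5, 6, 9.
Reverse-coded (on a 1–4 scale, reversed = 5 − raw):
  item 3: 1
  item 4: 4
  item 5: 5 − 1 = 4
  item 6: 5 − 2 = 3
  item 9: 1
Sum = 1 + 4 + 4 + 3 + 1 = 13

13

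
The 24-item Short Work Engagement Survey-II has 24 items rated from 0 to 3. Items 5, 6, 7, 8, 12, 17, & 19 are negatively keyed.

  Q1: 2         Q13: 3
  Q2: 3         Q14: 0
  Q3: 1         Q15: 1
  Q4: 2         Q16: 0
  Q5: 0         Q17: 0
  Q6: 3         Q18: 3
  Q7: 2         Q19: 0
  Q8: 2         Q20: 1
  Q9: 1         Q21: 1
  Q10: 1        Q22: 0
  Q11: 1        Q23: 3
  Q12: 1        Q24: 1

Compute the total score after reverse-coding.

37

Reversing items 5, 6, 7, 8, 12, 17, & 19 with 3 − raw:
Total = 2 + 3 + 1 + 2 + (3−0) + (3−3) + (3−2) + (3−2) + 1 + 1 + 1 + (3−1) + 3 + 0 + 1 + 0 + (3−0) + 3 + (3−0) + 1 + 1 + 0 + 3 + 1
      = 2 + 3 + 1 + 2 + 3 + 0 + 1 + 1 + 1 + 1 + 1 + 2 + 3 + 0 + 1 + 0 + 3 + 3 + 3 + 1 + 1 + 0 + 3 + 1 = 37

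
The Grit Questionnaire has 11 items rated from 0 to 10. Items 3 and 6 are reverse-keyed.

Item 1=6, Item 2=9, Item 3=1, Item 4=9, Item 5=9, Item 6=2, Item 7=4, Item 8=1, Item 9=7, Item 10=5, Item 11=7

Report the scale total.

74

Apply reverse scoring (reverse-coded value = 10 − response):
  item 3: 10 − 1 = 9
  item 6: 10 − 2 = 8
Scored items: 6, 9, 9, 9, 9, 8, 4, 1, 7, 5, 7
Total = 6 + 9 + 9 + 9 + 9 + 8 + 4 + 1 + 7 + 5 + 7 = 74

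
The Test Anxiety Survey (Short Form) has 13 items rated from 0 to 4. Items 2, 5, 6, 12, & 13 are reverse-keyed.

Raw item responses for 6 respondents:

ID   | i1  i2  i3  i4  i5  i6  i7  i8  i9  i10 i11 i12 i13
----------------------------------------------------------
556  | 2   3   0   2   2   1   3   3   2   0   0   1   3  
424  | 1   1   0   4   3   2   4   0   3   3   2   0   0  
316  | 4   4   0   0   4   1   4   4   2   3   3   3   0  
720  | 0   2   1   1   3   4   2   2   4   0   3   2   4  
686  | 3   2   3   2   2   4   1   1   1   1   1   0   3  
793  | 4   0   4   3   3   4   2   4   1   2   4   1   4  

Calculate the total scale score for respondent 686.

22

Respondent 686 raw: 3, 2, 3, 2, 2, 4, 1, 1, 1, 1, 1, 0, 3.
Reverse-coded (on a 0–4 scale, reversed = 4 − raw):
  item 1: 3
  item 2: 4 − 2 = 2
  item 3: 3
  item 4: 2
  item 5: 4 − 2 = 2
  item 6: 4 − 4 = 0
  item 7: 1
  item 8: 1
  item 9: 1
  item 10: 1
  item 11: 1
  item 12: 4 − 0 = 4
  item 13: 4 − 3 = 1
Sum = 3 + 2 + 3 + 2 + 2 + 0 + 1 + 1 + 1 + 1 + 1 + 4 + 1 = 22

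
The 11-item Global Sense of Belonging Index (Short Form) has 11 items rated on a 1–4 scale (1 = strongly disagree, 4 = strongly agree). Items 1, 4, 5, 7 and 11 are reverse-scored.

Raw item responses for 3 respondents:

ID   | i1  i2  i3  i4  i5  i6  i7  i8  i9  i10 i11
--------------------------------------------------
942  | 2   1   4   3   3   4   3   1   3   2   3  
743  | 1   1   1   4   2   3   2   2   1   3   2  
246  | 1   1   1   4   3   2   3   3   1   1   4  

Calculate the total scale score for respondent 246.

19

Respondent 246 raw: 1, 1, 1, 4, 3, 2, 3, 3, 1, 1, 4.
Reverse-coded (reverse-coded value = 5 − response):
  item 1: 5 − 1 = 4
  item 2: 1
  item 3: 1
  item 4: 5 − 4 = 1
  item 5: 5 − 3 = 2
  item 6: 2
  item 7: 5 − 3 = 2
  item 8: 3
  item 9: 1
  item 10: 1
  item 11: 5 − 4 = 1
Sum = 4 + 1 + 1 + 1 + 2 + 2 + 2 + 3 + 1 + 1 + 1 = 19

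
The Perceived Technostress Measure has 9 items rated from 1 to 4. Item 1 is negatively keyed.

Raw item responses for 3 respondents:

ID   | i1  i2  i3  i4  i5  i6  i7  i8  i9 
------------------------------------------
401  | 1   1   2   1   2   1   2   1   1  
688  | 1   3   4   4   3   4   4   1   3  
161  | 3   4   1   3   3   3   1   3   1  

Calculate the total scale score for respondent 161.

Respondent 161 raw: 3, 4, 1, 3, 3, 3, 1, 3, 1.
Reverse-coded (on a 1–4 scale, reversed = 5 − raw):
  item 1: 5 − 3 = 2
  item 2: 4
  item 3: 1
  item 4: 3
  item 5: 3
  item 6: 3
  item 7: 1
  item 8: 3
  item 9: 1
Sum = 2 + 4 + 1 + 3 + 3 + 3 + 1 + 3 + 1 = 21

21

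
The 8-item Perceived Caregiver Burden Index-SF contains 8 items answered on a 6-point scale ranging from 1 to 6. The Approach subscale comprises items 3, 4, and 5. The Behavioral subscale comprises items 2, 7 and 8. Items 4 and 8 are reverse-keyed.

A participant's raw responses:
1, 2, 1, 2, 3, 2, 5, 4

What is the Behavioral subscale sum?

10

Behavioral items: 2, 7, 8.
Of these, item 8 is reverse-keyed; on a 1–6 scale, reversed = 7 − raw.
  item 2: 2
  item 7: 5
  item 8: 7 − 4 = 3
Sum = 2 + 5 + 3 = 10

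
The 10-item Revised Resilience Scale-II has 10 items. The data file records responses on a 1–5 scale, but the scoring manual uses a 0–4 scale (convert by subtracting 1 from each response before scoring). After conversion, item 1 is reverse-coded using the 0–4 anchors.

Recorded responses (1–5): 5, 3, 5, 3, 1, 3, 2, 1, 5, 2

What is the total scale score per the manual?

Convert to 0–4: 4, 2, 4, 2, 0, 2, 1, 0, 4, 1
Reverse-coded (reverse-coded value = 4 − response):
  item 1: 4 − 4 = 0
Scored: 0, 2, 4, 2, 0, 2, 1, 0, 4, 1
Total = 16

16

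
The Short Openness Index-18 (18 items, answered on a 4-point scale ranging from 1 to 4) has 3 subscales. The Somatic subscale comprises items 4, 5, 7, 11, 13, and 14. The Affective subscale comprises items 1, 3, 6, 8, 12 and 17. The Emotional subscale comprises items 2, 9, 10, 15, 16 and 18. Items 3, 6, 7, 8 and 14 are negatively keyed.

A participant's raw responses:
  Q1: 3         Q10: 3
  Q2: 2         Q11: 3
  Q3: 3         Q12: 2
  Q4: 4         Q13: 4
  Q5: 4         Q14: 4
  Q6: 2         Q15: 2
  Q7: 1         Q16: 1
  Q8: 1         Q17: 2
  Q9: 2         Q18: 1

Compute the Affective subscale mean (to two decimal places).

Affective items: 1, 3, 6, 8, 12, 17.
Of these, items 3, 6, & 8 are negatively keyed; reverse-coded value = 5 − response.
  item 1: 3
  item 3: 5 − 3 = 2
  item 6: 5 − 2 = 3
  item 8: 5 − 1 = 4
  item 12: 2
  item 17: 2
Sum = 3 + 2 + 3 + 4 + 2 + 2 = 16
Mean = 16 / 6 = 2.67

2.67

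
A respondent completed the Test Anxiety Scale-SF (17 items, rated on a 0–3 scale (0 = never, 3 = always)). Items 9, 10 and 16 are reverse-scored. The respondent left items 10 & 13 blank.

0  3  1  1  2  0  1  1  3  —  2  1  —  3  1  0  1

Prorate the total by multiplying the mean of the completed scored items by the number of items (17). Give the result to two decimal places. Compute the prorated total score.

22.67

Reverse-coded (on a 0–3 scale, reversed = 3 − raw):
  item 9: 3 − 3 = 0
  item 16: 3 − 0 = 3
Completed scored items (15 of 17): 0, 3, 1, 1, 2, 0, 1, 1, 0, 2, 1, 3, 1, 3, 1; sum = 20.
Person mean = 20 / 15 ≈ 1.3333
Prorated total = (20 / 15) × 17 = 22.67 (to 2 dp)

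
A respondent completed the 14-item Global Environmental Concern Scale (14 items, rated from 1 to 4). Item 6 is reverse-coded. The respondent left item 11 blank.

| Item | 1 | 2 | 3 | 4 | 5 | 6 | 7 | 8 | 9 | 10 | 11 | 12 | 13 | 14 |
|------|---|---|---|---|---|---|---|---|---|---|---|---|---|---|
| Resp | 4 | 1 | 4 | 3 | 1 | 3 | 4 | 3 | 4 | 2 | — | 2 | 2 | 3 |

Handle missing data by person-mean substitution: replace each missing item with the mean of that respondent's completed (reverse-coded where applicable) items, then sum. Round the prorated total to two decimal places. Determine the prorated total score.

37.69

Reverse-coded (reversed = (1+4) − raw = 5 − raw):
  item 6: 5 − 3 = 2
Completed scored items (13 of 14): 4, 1, 4, 3, 1, 2, 4, 3, 4, 2, 2, 2, 3; sum = 35.
Person mean = 35 / 13 ≈ 2.6923
Prorated total = (35 / 13) × 14 = 37.69 (to 2 dp)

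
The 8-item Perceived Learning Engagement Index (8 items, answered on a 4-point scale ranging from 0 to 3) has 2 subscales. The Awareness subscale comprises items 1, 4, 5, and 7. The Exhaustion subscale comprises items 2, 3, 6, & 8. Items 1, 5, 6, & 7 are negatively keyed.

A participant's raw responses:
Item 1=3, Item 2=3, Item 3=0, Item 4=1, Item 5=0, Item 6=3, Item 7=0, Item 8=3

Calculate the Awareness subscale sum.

7

Awareness items: 1, 4, 5, 7.
Of these, items 1, 5, & 7 are negatively keyed; on a 0–3 scale, reversed = 3 − raw.
  item 1: 3 − 3 = 0
  item 4: 1
  item 5: 3 − 0 = 3
  item 7: 3 − 0 = 3
Sum = 0 + 1 + 3 + 3 = 7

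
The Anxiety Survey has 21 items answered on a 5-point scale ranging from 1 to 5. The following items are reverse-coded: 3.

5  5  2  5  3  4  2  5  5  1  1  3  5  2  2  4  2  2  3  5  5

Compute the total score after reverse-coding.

73

Raw sum = 71. Reverse-coded items: 3; their raw sum = 2.
Each reversal replaces raw with 6 − raw, changing the total by 6 − 2·raw per item.
Total = 71 + 1·6 − 2·2 = 71 + 6 − 4 = 73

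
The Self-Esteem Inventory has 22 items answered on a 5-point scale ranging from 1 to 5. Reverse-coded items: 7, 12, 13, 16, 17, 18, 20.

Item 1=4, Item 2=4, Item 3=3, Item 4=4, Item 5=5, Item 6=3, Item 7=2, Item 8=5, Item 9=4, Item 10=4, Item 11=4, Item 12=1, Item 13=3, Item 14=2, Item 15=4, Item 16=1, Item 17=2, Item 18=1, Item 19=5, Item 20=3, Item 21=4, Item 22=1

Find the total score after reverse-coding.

85

Reverse-coded items use 6 − raw:
  item 7: 6 − 2 = 4
  item 12: 6 − 1 = 5
  item 13: 6 − 3 = 3
  item 16: 6 − 1 = 5
  item 17: 6 − 2 = 4
  item 18: 6 − 1 = 5
  item 20: 6 − 3 = 3
Scored responses: 4, 4, 3, 4, 5, 3, 4, 5, 4, 4, 4, 5, 3, 2, 4, 5, 4, 5, 5, 3, 4, 1
Total = 4 + 4 + 3 + 4 + 5 + 3 + 4 + 5 + 4 + 4 + 4 + 5 + 3 + 2 + 4 + 5 + 4 + 5 + 5 + 3 + 4 + 1 = 85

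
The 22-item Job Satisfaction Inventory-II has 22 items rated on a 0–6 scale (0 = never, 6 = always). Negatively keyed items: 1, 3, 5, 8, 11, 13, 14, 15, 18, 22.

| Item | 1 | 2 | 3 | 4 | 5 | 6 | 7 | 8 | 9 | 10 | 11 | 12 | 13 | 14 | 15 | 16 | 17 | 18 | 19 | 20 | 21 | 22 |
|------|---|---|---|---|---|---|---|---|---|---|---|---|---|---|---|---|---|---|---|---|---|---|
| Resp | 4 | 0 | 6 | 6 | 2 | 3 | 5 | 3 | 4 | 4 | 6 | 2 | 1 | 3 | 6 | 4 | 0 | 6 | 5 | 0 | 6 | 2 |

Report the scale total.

Reversing items 1, 3, 5, 8, 11, 13, 14, 15, 18 and 22 with 6 − raw:
Total = (6−4) + 0 + (6−6) + 6 + (6−2) + 3 + 5 + (6−3) + 4 + 4 + (6−6) + 2 + (6−1) + (6−3) + (6−6) + 4 + 0 + (6−6) + 5 + 0 + 6 + (6−2)
      = 2 + 0 + 0 + 6 + 4 + 3 + 5 + 3 + 4 + 4 + 0 + 2 + 5 + 3 + 0 + 4 + 0 + 0 + 5 + 0 + 6 + 4 = 60

60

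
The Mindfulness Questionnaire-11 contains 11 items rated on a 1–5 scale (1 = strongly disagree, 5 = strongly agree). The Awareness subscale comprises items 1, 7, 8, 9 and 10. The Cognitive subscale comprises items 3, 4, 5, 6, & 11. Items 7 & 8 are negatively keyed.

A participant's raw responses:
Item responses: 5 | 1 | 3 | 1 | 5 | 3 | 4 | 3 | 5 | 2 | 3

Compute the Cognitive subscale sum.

15

Cognitive items: 3, 4, 5, 6, 11.
  item 3: 3
  item 4: 1
  item 5: 5
  item 6: 3
  item 11: 3
Sum = 3 + 1 + 5 + 3 + 3 = 15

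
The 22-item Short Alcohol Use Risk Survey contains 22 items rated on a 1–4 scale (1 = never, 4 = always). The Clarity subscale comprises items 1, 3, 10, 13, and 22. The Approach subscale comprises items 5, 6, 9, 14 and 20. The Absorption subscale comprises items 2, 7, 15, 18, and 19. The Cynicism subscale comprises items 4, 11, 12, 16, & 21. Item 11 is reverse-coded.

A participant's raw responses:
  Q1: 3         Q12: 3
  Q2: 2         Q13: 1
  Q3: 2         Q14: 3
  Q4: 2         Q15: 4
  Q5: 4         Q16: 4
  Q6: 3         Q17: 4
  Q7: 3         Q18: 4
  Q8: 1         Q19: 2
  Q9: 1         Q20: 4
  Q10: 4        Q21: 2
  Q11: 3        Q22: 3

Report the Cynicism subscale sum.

13

Cynicism items: 4, 11, 12, 16, 21.
Of these, item 11 is reverse-coded; reversed = (1+4) − raw = 5 − raw.
  item 4: 2
  item 11: 5 − 3 = 2
  item 12: 3
  item 16: 4
  item 21: 2
Sum = 2 + 2 + 3 + 4 + 2 = 13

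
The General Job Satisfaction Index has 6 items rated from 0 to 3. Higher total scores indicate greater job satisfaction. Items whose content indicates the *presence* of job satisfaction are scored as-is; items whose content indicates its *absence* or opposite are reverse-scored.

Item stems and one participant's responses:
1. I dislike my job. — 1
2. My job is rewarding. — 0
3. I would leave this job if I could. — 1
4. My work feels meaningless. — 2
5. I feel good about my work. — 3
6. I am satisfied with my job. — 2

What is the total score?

10

Items 1, 3, 4 describe the absence/opposite of job satisfaction → reverse-score.
reverse-coded value = 3 − response.
  item 1: 3 − 1 = 2
  item 2: 0
  item 3: 3 − 1 = 2
  item 4: 3 − 2 = 1
  item 5: 3
  item 6: 2
Total = 2 + 0 + 2 + 1 + 3 + 2 = 10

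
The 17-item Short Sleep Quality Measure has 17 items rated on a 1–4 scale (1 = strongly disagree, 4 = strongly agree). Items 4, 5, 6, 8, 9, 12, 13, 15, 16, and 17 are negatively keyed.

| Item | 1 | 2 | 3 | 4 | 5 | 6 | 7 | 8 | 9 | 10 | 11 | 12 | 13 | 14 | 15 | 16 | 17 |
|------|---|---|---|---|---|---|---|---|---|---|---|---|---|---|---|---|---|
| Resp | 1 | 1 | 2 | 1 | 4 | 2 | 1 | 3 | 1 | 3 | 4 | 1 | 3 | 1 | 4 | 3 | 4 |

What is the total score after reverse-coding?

37

Raw sum = 39. Negatively keyed items: 4, 5, 6, 8, 9, 12, 13, 15, 16, 17; their raw sum = 26.
Each reversal replaces raw with 5 − raw, changing the total by 5 − 2·raw per item.
Total = 39 + 10·5 − 2·26 = 39 + 50 − 52 = 37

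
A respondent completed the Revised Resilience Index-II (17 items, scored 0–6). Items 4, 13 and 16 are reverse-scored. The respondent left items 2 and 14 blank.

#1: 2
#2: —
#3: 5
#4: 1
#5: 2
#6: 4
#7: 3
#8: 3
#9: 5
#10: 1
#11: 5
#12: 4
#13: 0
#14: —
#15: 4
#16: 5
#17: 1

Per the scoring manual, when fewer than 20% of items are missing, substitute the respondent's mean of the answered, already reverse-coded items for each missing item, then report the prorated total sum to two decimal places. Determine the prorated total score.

Reverse-coded (reversed = (0+6) − raw = 6 − raw):
  item 4: 6 − 1 = 5
  item 13: 6 − 0 = 6
  item 16: 6 − 5 = 1
Completed scored items (15 of 17): 2, 5, 5, 2, 4, 3, 3, 5, 1, 5, 4, 6, 4, 1, 1; sum = 51.
Person mean = 51 / 15 ≈ 3.4000
Prorated total = (51 / 15) × 17 = 57.80 (to 2 dp)

57.80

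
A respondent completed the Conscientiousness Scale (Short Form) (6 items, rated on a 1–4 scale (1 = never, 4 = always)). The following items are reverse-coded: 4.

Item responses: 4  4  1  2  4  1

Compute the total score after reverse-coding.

17

Reverse-coded items use 5 − raw:
  item 4: 5 − 2 = 3
After reverse-coding: 4, 4, 1, 3, 4, 1
Total = 4 + 4 + 1 + 3 + 4 + 1 = 17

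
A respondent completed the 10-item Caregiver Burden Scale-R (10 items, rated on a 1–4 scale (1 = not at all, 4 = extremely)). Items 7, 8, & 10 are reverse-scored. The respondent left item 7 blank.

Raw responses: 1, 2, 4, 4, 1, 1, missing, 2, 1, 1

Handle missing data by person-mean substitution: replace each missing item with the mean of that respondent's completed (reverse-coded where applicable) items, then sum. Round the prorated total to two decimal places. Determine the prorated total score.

Reverse-coded (reversed = (1+4) − raw = 5 − raw):
  item 8: 5 − 2 = 3
  item 10: 5 − 1 = 4
Completed scored items (9 of 10): 1, 2, 4, 4, 1, 1, 3, 1, 4; sum = 21.
Person mean = 21 / 9 ≈ 2.3333
Prorated total = (21 / 9) × 10 = 23.33 (to 2 dp)

23.33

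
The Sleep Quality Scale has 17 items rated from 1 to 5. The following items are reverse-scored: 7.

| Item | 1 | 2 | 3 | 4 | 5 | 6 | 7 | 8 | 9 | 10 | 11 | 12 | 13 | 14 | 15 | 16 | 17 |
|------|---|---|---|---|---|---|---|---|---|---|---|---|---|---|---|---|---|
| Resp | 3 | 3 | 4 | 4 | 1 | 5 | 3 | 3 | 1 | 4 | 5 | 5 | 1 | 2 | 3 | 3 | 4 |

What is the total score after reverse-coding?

Reverse-scored items use 6 − raw:
  item 7: 6 − 3 = 3
Scored items: 3, 3, 4, 4, 1, 5, 3, 3, 1, 4, 5, 5, 1, 2, 3, 3, 4
Total = 3 + 3 + 4 + 4 + 1 + 5 + 3 + 3 + 1 + 4 + 5 + 5 + 1 + 2 + 3 + 3 + 4 = 54

54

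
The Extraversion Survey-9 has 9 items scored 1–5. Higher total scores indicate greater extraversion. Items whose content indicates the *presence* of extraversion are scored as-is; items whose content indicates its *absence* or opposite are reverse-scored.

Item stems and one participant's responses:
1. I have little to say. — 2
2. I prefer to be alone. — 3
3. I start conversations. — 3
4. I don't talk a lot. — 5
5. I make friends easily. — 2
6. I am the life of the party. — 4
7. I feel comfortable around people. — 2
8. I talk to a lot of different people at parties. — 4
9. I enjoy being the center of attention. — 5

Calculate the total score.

28

Items 1, 2, 4 describe the absence/opposite of extraversion → reverse-score.
on a 1–5 scale, reversed = 6 − raw.
  item 1: 6 − 2 = 4
  item 2: 6 − 3 = 3
  item 3: 3
  item 4: 6 − 5 = 1
  item 5: 2
  item 6: 4
  item 7: 2
  item 8: 4
  item 9: 5
Total = 4 + 3 + 3 + 1 + 2 + 4 + 2 + 4 + 5 = 28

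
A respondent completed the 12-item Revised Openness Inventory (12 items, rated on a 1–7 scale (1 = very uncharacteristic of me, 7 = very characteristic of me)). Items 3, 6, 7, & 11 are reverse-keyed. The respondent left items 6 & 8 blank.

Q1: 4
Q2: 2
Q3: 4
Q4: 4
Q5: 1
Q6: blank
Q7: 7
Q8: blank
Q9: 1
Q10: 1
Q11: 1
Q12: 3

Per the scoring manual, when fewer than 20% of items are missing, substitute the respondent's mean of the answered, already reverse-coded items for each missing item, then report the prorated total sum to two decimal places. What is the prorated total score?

33.60

Reverse-coded (reversed = (1+7) − raw = 8 − raw):
  item 3: 8 − 4 = 4
  item 7: 8 − 7 = 1
  item 11: 8 − 1 = 7
Completed scored items (10 of 12): 4, 2, 4, 4, 1, 1, 1, 1, 7, 3; sum = 28.
Person mean = 28 / 10 ≈ 2.8000
Prorated total = (28 / 10) × 12 = 33.60 (to 2 dp)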